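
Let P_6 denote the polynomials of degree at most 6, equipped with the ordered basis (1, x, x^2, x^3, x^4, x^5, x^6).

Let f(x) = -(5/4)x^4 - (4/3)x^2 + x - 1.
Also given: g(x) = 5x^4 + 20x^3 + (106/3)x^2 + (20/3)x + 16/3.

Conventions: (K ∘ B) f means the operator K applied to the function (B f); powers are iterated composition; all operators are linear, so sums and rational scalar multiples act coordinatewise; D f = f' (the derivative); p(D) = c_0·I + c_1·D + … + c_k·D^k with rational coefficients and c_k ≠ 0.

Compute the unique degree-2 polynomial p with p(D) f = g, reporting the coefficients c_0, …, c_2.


D^0 f = -(5/4)x^4 - (4/3)x^2 + x - 1
D^1 f = -5x^3 - (8/3)x + 1
D^2 f = -15x^2 - 8/3
matching coefficients of g against c_0 f + c_1 Df + … from the top degree down determines the c_i
solution: c_0 = -4, c_1 = -4, c_2 = -2

c_0 = -4, c_1 = -4, c_2 = -2


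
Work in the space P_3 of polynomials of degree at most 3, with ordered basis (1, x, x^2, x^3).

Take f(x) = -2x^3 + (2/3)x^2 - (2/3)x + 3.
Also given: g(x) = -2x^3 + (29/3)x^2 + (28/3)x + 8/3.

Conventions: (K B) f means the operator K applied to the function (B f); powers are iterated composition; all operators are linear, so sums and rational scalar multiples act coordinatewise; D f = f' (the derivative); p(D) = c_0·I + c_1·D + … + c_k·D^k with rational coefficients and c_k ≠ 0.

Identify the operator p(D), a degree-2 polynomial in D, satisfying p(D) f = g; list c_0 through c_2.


D^0 f = -2x^3 + (2/3)x^2 - (2/3)x + 3
D^1 f = -6x^2 + (4/3)x - 2/3
D^2 f = -12x + 4/3
matching coefficients of g against c_0 f + c_1 Df + … from the top degree down determines the c_i
solution: c_0 = 1, c_1 = -3/2, c_2 = -1

c_0 = 1, c_1 = -3/2, c_2 = -1


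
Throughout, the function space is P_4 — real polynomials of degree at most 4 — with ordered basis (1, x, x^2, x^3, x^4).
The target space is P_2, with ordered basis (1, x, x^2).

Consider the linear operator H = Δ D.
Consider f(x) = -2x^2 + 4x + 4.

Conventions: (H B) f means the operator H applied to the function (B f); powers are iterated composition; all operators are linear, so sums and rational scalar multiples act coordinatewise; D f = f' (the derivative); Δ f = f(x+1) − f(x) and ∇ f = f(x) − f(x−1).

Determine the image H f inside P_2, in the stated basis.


D f = -4x + 4
Δ D f = -4

the result is g(x) = -4


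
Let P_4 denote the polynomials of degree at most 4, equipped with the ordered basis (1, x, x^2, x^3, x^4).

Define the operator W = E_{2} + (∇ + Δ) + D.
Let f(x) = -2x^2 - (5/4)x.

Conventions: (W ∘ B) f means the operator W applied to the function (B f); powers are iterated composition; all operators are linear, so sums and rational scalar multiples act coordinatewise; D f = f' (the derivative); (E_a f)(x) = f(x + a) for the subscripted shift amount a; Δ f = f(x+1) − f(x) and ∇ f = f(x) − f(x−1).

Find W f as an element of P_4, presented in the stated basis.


E_{2} f = -2x^2 - (37/4)x - 21/2
∇ f = -4x + 3/4
Δ f = -4x - 13/4
(∇ + Δ) f = -8x - 5/2
D f = -4x - 5/4
(E_{2} + (∇ + Δ) + D) f = -2x^2 - (85/4)x - 57/4

the result is g(x) = -2x^2 - (85/4)x - 57/4


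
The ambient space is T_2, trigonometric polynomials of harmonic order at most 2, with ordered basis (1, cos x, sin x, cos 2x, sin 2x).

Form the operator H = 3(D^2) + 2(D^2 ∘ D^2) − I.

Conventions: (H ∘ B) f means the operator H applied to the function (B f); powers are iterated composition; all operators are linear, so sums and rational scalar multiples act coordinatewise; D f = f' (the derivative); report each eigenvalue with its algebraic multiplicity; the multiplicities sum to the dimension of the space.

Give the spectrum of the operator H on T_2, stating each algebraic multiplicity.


λ = -2 (multiplicity 2), λ = -1 (multiplicity 1), λ = 19 (multiplicity 2)

image of 1: -1
image of cos x: -2cos x
image of sin x: -2sin x
image of cos 2x: 19cos 2x
image of sin 2x: 19sin 2x
the matrix is diagonal; its diagonal is (-1, -2, -2, 19, 19)
for a triangular matrix the eigenvalues are the diagonal entries, with algebraic multiplicity their repetition count


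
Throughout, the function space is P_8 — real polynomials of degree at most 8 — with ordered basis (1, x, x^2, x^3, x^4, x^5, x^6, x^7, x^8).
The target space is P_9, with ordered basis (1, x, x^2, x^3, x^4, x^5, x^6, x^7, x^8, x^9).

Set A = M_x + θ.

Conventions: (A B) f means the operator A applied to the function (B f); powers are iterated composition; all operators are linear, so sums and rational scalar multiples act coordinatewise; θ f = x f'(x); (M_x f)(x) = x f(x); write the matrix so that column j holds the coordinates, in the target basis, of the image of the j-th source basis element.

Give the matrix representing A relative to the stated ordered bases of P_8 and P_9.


the matrix is [[0, 0, 0, 0, 0, 0, 0, 0, 0]; [1, 1, 0, 0, 0, 0, 0, 0, 0]; [0, 1, 2, 0, 0, 0, 0, 0, 0]; [0, 0, 1, 3, 0, 0, 0, 0, 0]; [0, 0, 0, 1, 4, 0, 0, 0, 0]; [0, 0, 0, 0, 1, 5, 0, 0, 0]; [0, 0, 0, 0, 0, 1, 6, 0, 0]; [0, 0, 0, 0, 0, 0, 1, 7, 0]; [0, 0, 0, 0, 0, 0, 0, 1, 8]; [0, 0, 0, 0, 0, 0, 0, 0, 1]] (rows listed top to bottom)

image of 1: x
image of x: x^2 + x
image of x^2: x^3 + 2x^2
image of x^3: x^4 + 3x^3
image of x^4: x^5 + 4x^4
image of x^5: x^6 + 5x^5
image of x^6: x^7 + 6x^6
image of x^7: x^8 + 7x^7
image of x^8: x^9 + 8x^8
each image's coordinates form column j of the matrix


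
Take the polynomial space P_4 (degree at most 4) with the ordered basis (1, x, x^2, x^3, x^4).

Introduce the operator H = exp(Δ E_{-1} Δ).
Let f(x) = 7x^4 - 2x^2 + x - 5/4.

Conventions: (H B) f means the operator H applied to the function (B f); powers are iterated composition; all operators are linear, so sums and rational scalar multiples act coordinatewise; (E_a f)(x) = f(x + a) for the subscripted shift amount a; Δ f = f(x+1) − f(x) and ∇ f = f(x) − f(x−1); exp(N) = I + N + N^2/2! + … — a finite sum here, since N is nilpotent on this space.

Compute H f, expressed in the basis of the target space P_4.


the result is g(x) = 7x^4 + 82x^2 + x + 371/4

order-1 term: 84x^2 + 10
order-2 term: 84
the series for exp(Δ E_{-1} Δ) f terminates at order 2
exp(Δ E_{-1} Δ) f = 7x^4 + 82x^2 + x + 371/4


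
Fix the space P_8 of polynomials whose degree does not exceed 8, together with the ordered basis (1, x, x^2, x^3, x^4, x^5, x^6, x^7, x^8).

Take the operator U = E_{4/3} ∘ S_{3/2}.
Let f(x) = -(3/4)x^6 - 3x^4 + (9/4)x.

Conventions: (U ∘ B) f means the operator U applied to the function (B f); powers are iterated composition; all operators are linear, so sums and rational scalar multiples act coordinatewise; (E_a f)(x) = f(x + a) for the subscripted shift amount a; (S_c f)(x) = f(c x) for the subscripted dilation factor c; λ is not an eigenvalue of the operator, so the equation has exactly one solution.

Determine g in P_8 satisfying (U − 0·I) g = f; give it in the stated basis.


write g with unknown coordinates in the stated basis and equate coefficients in (U − 0·I) g = f
solving from the highest basis element down gives g = -(16/243)x^6 + (64/81)x^5 - (368/81)x^4 + (3712/243)x^3 - (2432/81)x^2 + (5363/162)x - 4057/243
check: U g = -(3/4)x^6 - 3x^4 + (9/4)x
so U g − 0·g = -(3/4)x^6 - 3x^4 + (9/4)x = f ✓

the result is g(x) = -(16/243)x^6 + (64/81)x^5 - (368/81)x^4 + (3712/243)x^3 - (2432/81)x^2 + (5363/162)x - 4057/243


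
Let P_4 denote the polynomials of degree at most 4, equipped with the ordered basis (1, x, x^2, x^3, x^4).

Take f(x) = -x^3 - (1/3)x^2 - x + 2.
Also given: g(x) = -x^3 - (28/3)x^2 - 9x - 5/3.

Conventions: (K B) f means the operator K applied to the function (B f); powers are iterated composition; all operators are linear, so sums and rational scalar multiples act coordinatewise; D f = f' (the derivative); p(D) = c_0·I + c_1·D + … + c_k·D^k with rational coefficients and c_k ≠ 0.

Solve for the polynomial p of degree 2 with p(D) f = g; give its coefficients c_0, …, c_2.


D^0 f = -x^3 - (1/3)x^2 - x + 2
D^1 f = -3x^2 - (2/3)x - 1
D^2 f = -6x - 2/3
matching coefficients of g against c_0 f + c_1 Df + … from the top degree down determines the c_i
solution: c_0 = 1, c_1 = 3, c_2 = 1

p(D) = I + 3·D + D^2, i.e. c_0 = 1, c_1 = 3, c_2 = 1


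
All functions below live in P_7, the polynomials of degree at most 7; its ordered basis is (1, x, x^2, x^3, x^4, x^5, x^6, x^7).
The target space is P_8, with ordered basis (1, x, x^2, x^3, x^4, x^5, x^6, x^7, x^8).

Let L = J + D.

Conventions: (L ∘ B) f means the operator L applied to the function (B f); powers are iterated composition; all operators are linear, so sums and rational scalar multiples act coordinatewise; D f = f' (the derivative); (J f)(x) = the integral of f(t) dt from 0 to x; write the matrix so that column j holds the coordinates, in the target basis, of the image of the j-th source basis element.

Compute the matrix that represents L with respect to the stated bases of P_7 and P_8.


image of 1: x
image of x: (1/2)x^2 + 1
image of x^2: (1/3)x^3 + 2x
image of x^3: (1/4)x^4 + 3x^2
image of x^4: (1/5)x^5 + 4x^3
image of x^5: (1/6)x^6 + 5x^4
image of x^6: (1/7)x^7 + 6x^5
image of x^7: (1/8)x^8 + 7x^6
each image's coordinates form column j of the matrix

the matrix is [[0, 1, 0, 0, 0, 0, 0, 0]; [1, 0, 2, 0, 0, 0, 0, 0]; [0, 1/2, 0, 3, 0, 0, 0, 0]; [0, 0, 1/3, 0, 4, 0, 0, 0]; [0, 0, 0, 1/4, 0, 5, 0, 0]; [0, 0, 0, 0, 1/5, 0, 6, 0]; [0, 0, 0, 0, 0, 1/6, 0, 7]; [0, 0, 0, 0, 0, 0, 1/7, 0]; [0, 0, 0, 0, 0, 0, 0, 1/8]] (rows listed top to bottom)


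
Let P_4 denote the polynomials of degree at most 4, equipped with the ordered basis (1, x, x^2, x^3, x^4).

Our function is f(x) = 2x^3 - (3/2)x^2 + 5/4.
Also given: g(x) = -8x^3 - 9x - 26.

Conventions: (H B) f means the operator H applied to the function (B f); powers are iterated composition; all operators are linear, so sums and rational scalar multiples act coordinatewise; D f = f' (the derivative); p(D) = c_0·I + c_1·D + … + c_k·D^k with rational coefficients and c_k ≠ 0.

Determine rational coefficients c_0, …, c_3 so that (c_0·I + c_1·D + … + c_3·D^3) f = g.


D^0 f = 2x^3 - (3/2)x^2 + 5/4
D^1 f = 6x^2 - 3x
D^2 f = 12x - 3
D^3 f = 12
matching coefficients of g against c_0 f + c_1 Df + … from the top degree down determines the c_i
solution: c_0 = -4, c_1 = -1, c_2 = -1, c_3 = -2

p(D) = -4·I − D − D^2 − 2·D^3, i.e. c_0 = -4, c_1 = -1, c_2 = -1, c_3 = -2


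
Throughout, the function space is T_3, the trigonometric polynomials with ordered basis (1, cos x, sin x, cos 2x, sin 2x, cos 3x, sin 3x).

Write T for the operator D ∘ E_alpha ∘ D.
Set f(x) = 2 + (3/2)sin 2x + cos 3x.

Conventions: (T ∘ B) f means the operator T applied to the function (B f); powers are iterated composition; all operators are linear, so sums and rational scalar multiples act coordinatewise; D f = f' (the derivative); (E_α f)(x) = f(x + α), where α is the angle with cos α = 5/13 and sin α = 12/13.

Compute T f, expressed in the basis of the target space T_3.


the image equals g(x) = -(720/169)cos 2x + (714/169)sin 2x + (18315/2197)cos 3x - (7452/2197)sin 3x

D f = 3cos 2x - 3sin 3x
E_alpha D f = -(357/169)cos 2x - (360/169)sin 2x + (2484/2197)cos 3x + (6105/2197)sin 3x
D (E_alpha ∘ D) f = -(720/169)cos 2x + (714/169)sin 2x + (18315/2197)cos 3x - (7452/2197)sin 3x


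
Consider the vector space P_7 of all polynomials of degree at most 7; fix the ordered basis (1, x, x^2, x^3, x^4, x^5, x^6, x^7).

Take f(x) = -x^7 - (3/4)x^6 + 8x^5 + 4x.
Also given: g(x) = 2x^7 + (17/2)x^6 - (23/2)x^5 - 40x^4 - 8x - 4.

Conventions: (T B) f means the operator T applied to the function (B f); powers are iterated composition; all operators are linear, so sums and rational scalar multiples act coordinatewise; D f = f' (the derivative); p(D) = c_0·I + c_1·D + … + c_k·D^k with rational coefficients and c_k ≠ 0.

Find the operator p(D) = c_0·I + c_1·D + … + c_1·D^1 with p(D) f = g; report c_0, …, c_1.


D^0 f = -x^7 - (3/4)x^6 + 8x^5 + 4x
D^1 f = -7x^6 - (9/2)x^5 + 40x^4 + 4
matching coefficients of g against c_0 f + c_1 Df + … from the top degree down determines the c_i
solution: c_0 = -2, c_1 = -1

c_0 = -2, c_1 = -1


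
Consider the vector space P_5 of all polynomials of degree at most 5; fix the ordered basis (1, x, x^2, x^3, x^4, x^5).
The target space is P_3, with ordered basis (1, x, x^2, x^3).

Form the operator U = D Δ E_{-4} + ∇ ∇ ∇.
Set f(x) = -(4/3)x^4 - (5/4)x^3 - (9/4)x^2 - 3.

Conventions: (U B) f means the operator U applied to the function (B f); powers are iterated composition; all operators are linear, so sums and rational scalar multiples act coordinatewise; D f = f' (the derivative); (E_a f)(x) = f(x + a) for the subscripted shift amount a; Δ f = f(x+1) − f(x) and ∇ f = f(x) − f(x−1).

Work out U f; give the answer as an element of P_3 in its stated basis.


E_{-4} f = -(4/3)x^4 + (241/12)x^3 - (461/4)x^2 + (898/3)x - 901/3
Δ E_{-4} f = -(16/3)x^3 + (209/4)x^2 - (2107/12)x + 1217/6
D Δ E_{-4} f = -16x^2 + (209/2)x - 2107/12
∇ f = -(16/3)x^3 + (17/4)x^2 - (73/12)x + 7/3
∇ ∇ f = -16x^2 + (49/2)x - 47/3
∇ ∇ ∇ f = -32x + 81/2
(D Δ E_{-4} + ∇ ∇ ∇) f = -16x^2 + (145/2)x - 1621/12

the image equals g(x) = -16x^2 + (145/2)x - 1621/12


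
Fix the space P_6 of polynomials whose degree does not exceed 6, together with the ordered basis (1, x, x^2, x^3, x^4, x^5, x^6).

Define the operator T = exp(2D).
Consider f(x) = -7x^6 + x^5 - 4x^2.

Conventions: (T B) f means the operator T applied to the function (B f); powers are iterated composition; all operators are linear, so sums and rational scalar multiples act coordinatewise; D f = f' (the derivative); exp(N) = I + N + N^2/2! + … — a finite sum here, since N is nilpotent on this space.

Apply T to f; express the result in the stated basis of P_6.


order-1 term: -84x^5 + 10x^4 - 16x
order-2 term: -420x^4 + 40x^3 - 16
order-3 term: -1120x^3 + 80x^2
order-4 term: -1680x^2 + 80x
order-5 term: -1344x + 32
order-6 term: -448
the series for exp(2D) f terminates at order 6
exp(2D) f = -7x^6 - 83x^5 - 410x^4 - 1080x^3 - 1604x^2 - 1280x - 432

g(x) = -7x^6 - 83x^5 - 410x^4 - 1080x^3 - 1604x^2 - 1280x - 432


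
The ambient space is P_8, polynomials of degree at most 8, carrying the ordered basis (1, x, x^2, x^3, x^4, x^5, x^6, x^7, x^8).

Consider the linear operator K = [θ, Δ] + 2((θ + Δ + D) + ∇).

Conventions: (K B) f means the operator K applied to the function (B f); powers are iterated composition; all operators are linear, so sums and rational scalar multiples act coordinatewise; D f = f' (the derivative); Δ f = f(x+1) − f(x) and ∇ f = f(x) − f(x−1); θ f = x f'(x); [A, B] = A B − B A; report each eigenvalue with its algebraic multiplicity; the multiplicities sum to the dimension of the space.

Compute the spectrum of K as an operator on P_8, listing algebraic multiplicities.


λ = 0 (multiplicity 1), λ = 2 (multiplicity 1), λ = 4 (multiplicity 1), λ = 6 (multiplicity 1), λ = 8 (multiplicity 1), λ = 10 (multiplicity 1), λ = 12 (multiplicity 1), λ = 14 (multiplicity 1), λ = 16 (multiplicity 1)

image of 1: 0
image of x: 2x + 5
image of x^2: 4x^2 + 10x - 2
image of x^3: 6x^3 + 15x^2 - 6x + 1
image of x^4: 8x^4 + 20x^3 - 12x^2 + 4x - 4
image of x^5: 10x^5 + 25x^4 - 20x^3 + 10x^2 - 20x - 1
image of x^6: 12x^6 + 30x^5 - 30x^4 + 20x^3 - 60x^2 - 6x - 6
image of x^7: 14x^7 + 35x^6 - 42x^5 + 35x^4 - 140x^3 - 21x^2 - 42x - 3
image of x^8: 16x^8 + 40x^7 - 56x^6 + 56x^5 - 280x^4 - 56x^3 - 168x^2 - 24x - 8
the matrix is upper triangular; its diagonal is (0, 2, 4, 6, 8, 10, 12, 14, 16)
for a triangular matrix the eigenvalues are the diagonal entries, with algebraic multiplicity their repetition count


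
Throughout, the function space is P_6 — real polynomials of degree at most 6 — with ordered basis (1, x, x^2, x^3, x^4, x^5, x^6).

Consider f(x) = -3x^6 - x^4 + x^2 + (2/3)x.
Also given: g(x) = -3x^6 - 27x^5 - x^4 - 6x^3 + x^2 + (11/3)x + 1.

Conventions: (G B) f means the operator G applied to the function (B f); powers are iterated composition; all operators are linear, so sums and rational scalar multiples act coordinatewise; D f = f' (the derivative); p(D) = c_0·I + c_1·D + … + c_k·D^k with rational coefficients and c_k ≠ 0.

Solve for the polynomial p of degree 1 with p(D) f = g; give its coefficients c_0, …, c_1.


c_0 = 1, c_1 = 3/2

D^0 f = -3x^6 - x^4 + x^2 + (2/3)x
D^1 f = -18x^5 - 4x^3 + 2x + 2/3
matching coefficients of g against c_0 f + c_1 Df + … from the top degree down determines the c_i
solution: c_0 = 1, c_1 = 3/2


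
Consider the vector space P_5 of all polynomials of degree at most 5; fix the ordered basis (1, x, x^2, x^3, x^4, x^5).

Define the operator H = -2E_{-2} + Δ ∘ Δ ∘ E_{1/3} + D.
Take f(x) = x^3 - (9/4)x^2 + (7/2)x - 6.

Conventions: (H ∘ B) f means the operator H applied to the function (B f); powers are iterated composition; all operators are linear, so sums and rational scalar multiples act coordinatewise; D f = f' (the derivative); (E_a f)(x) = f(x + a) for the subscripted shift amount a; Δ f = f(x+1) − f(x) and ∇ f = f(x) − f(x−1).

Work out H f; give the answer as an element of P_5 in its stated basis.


E_{-2} f = x^3 - (33/4)x^2 + (49/2)x - 30
(-2E_{-2}) f = -2x^3 + (33/2)x^2 - 49x + 60
E_{1/3} f = x^3 - (5/4)x^2 + (7/3)x - 545/108
Δ E_{1/3} f = 3x^2 + (1/2)x + 25/12
Δ Δ E_{1/3} f = 6x + 7/2
D f = 3x^2 - (9/2)x + 7/2
(-2E_{-2} + Δ ∘ Δ ∘ E_{1/3} + D) f = -2x^3 + (39/2)x^2 - (95/2)x + 67

g(x) = -2x^3 + (39/2)x^2 - (95/2)x + 67


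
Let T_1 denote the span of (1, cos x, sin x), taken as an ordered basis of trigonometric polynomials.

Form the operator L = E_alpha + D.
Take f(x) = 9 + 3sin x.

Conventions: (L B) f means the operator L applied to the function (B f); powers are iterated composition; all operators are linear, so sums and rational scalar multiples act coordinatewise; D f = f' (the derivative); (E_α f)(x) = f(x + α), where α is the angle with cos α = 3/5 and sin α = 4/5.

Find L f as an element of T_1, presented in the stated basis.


the image equals g(x) = 9 + (27/5)cos x + (9/5)sin x

E_alpha f = 9 + (12/5)cos x + (9/5)sin x
D f = 3cos x
(E_alpha + D) f = 9 + (27/5)cos x + (9/5)sin x


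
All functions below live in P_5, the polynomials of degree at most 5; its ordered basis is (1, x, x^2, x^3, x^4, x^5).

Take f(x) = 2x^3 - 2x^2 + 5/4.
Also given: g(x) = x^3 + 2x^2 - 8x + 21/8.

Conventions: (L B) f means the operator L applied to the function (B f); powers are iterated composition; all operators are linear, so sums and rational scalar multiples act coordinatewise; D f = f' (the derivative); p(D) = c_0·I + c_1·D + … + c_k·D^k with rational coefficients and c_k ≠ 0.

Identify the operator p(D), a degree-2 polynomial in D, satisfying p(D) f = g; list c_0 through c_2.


p(D) = (1/2)·I + (1/2)·D − (1/2)·D^2, i.e. c_0 = 1/2, c_1 = 1/2, c_2 = -1/2

D^0 f = 2x^3 - 2x^2 + 5/4
D^1 f = 6x^2 - 4x
D^2 f = 12x - 4
matching coefficients of g against c_0 f + c_1 Df + … from the top degree down determines the c_i
solution: c_0 = 1/2, c_1 = 1/2, c_2 = -1/2


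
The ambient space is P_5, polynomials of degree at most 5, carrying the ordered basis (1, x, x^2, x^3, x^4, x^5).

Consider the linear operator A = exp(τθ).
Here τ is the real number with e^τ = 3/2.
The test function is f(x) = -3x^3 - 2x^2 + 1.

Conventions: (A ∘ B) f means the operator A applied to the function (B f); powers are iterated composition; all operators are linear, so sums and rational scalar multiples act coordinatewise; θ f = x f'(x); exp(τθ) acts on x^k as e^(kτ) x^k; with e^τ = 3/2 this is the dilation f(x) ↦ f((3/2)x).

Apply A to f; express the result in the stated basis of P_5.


exp(τθ) x^k = e^(kτ) x^k; with e^τ = 3/2 this sends x^k to (3/2)^k x^k
x^2 ↦ 9/4 x^2
x^3 ↦ 27/8 x^3
applying this coordinatewise to f: exp(τθ) f = -(81/8)x^3 - (9/2)x^2 + 1

the result is g(x) = -(81/8)x^3 - (9/2)x^2 + 1


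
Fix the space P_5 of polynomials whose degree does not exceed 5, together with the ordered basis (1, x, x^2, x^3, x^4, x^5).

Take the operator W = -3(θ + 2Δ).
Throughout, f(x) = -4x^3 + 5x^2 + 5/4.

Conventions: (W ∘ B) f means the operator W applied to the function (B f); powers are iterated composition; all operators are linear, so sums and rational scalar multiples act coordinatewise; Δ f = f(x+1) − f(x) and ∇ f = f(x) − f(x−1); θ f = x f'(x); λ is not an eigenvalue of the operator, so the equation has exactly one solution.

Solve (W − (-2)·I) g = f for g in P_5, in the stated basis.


write g with unknown coordinates in the stated basis and equate coefficients in (W − (-2)·I) g = f
solving from the highest basis element down gives g = (4/7)x^3 - (107/28)x^2 + (249/7)x + 5465/56
check: W g = -(36/7)x^3 + (177/14)x^2 - (498/7)x - 2715/14
so W g − (-2)·g = -4x^3 + 5x^2 + 5/4 = f ✓

g(x) = (4/7)x^3 - (107/28)x^2 + (249/7)x + 5465/56


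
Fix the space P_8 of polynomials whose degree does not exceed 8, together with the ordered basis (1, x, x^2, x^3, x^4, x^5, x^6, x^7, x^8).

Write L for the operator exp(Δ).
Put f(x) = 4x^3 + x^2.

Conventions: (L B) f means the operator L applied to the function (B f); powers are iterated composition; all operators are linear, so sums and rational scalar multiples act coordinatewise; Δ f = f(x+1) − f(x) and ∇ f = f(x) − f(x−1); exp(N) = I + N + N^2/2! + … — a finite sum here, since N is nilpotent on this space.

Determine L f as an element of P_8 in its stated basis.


order-1 term: 12x^2 + 14x + 5
order-2 term: 12x + 13
order-3 term: 4
the series for exp(Δ) f terminates at order 3
exp(Δ) f = 4x^3 + 13x^2 + 26x + 22

the image equals g(x) = 4x^3 + 13x^2 + 26x + 22


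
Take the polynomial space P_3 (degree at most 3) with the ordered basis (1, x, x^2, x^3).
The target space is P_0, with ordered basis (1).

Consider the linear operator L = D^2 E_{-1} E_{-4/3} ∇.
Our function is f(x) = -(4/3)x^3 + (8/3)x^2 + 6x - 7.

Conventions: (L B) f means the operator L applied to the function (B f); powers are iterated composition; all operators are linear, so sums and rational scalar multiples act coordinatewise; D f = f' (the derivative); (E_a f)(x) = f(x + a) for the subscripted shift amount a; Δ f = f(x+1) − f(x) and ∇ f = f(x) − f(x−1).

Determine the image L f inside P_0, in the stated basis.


the image equals g(x) = -8

∇ f = -4x^2 + (28/3)x + 2
E_{-4/3} ∇ f = -4x^2 + 20x - 158/9
E_{-1} E_{-4/3} ∇ f = -4x^2 + 28x - 374/9
D (E_{-1} E_{-4/3} ∇) f = -8x + 28
D D (E_{-1} E_{-4/3} ∇) f = -8


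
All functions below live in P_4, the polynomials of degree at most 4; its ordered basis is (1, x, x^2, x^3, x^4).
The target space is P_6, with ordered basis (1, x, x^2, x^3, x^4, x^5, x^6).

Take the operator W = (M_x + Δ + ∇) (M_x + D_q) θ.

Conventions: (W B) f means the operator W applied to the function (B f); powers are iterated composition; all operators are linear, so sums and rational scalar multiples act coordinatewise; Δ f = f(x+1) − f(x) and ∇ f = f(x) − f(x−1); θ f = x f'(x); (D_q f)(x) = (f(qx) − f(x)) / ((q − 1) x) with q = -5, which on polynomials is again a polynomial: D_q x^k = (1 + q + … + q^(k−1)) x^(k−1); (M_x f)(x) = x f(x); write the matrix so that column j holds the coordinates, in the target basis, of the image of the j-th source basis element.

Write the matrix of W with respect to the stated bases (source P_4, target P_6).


image of 1: 0
image of x: x^3 + 5x
image of x^2: 2x^4 + 4x^2 - 12
image of x^3: 3x^5 + 87x^3 + 276x
image of x^4: 4x^6 - 376x^4 - 2416x^2 - 824
each image's coordinates form column j of the matrix

the matrix is [[0, 0, -12, 0, -824]; [0, 5, 0, 276, 0]; [0, 0, 4, 0, -2416]; [0, 1, 0, 87, 0]; [0, 0, 2, 0, -376]; [0, 0, 0, 3, 0]; [0, 0, 0, 0, 4]] (rows listed top to bottom)


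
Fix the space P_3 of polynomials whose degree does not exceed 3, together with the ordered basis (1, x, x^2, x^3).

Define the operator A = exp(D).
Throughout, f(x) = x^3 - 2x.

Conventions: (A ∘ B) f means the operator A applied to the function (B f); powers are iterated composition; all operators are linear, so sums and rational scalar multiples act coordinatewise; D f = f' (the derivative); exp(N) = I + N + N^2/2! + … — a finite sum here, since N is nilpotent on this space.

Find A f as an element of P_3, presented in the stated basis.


order-1 term: 3x^2 - 2
order-2 term: 3x
order-3 term: 1
the series for exp(D) f terminates at order 3
exp(D) f = x^3 + 3x^2 + x - 1

g(x) = x^3 + 3x^2 + x - 1


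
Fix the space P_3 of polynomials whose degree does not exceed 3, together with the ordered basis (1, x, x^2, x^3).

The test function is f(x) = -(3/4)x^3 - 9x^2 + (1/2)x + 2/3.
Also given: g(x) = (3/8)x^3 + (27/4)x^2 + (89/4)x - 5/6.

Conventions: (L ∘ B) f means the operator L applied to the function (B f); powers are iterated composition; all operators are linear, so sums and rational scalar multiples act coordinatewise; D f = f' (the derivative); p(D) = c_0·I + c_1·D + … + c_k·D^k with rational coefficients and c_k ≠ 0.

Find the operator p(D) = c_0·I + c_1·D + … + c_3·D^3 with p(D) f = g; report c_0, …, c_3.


D^0 f = -(3/4)x^3 - 9x^2 + (1/2)x + 2/3
D^1 f = -(9/4)x^2 - 18x + 1/2
D^2 f = -(9/2)x - 18
D^3 f = -9/2
matching coefficients of g against c_0 f + c_1 Df + … from the top degree down determines the c_i
solution: c_0 = -1/2, c_1 = -1, c_2 = -1, c_3 = 4

p(D) = -(1/2)·I − D − D^2 + 4·D^3, i.e. c_0 = -1/2, c_1 = -1, c_2 = -1, c_3 = 4


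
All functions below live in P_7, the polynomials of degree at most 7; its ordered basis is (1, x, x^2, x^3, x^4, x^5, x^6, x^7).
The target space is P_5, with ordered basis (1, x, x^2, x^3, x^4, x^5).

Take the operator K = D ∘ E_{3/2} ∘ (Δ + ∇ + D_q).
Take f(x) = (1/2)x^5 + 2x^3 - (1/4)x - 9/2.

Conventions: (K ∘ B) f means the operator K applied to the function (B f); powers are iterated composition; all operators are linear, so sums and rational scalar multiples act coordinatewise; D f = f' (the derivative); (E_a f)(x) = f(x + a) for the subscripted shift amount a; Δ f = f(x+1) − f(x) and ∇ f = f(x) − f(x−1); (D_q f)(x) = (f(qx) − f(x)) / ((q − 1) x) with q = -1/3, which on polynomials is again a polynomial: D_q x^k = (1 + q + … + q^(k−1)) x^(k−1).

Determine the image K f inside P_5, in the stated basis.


the image equals g(x) = (1742/81)x^3 + (871/9)x^2 + (3461/18)x + 573/4

Δ f = (5/2)x^4 + 5x^3 + 11x^2 + (17/2)x + 9/4
∇ f = (5/2)x^4 - 5x^3 + 11x^2 - (17/2)x + 9/4
D_q f = (61/162)x^4 + (14/9)x^2 - 1/4
(Δ + ∇ + D_q) f = (871/162)x^4 + (212/9)x^2 + 17/4
E_{3/2} (Δ + ∇ + D_q) f = (871/162)x^4 + (871/27)x^3 + (3461/36)x^2 + (573/4)x + 2703/32
D E_{3/2} (Δ + ∇ + D_q) f = (1742/81)x^3 + (871/9)x^2 + (3461/18)x + 573/4


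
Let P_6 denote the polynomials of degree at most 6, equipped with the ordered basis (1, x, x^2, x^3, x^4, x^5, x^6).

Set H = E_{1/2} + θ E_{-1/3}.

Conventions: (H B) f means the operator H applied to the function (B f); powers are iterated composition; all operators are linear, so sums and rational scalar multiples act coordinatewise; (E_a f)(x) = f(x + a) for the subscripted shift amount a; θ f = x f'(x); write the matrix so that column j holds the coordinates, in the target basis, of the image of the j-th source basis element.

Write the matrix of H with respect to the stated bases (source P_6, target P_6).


the matrix is [[1, 1/2, 1/4, 1/8, 1/16, 1/32, 1/64]; [0, 2, 1/3, 13/12, 19/54, 485/1296, 211/1296]; [0, 0, 3, -1/2, 17/6, 55/108, 565/432]; [0, 0, 0, 4, -2, 35/6, 5/18]; [0, 0, 0, 0, 5, -25/6, 125/12]; [0, 0, 0, 0, 0, 6, -7]; [0, 0, 0, 0, 0, 0, 7]] (rows listed top to bottom)

image of 1: 1
image of x: 2x + 1/2
image of x^2: 3x^2 + (1/3)x + 1/4
image of x^3: 4x^3 - (1/2)x^2 + (13/12)x + 1/8
image of x^4: 5x^4 - 2x^3 + (17/6)x^2 + (19/54)x + 1/16
image of x^5: 6x^5 - (25/6)x^4 + (35/6)x^3 + (55/108)x^2 + (485/1296)x + 1/32
image of x^6: 7x^6 - 7x^5 + (125/12)x^4 + (5/18)x^3 + (565/432)x^2 + (211/1296)x + 1/64
each image's coordinates form column j of the matrix


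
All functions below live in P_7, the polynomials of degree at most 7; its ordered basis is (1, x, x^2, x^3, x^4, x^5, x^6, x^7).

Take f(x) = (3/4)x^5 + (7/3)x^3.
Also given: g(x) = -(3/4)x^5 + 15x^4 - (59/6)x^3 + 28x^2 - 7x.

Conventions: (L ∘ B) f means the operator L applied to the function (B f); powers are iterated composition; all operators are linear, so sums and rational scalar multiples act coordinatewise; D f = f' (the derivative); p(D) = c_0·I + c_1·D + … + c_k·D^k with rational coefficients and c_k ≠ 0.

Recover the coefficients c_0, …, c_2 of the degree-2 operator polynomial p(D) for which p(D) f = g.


c_0 = -1, c_1 = 4, c_2 = -1/2

D^0 f = (3/4)x^5 + (7/3)x^3
D^1 f = (15/4)x^4 + 7x^2
D^2 f = 15x^3 + 14x
matching coefficients of g against c_0 f + c_1 Df + … from the top degree down determines the c_i
solution: c_0 = -1, c_1 = 4, c_2 = -1/2


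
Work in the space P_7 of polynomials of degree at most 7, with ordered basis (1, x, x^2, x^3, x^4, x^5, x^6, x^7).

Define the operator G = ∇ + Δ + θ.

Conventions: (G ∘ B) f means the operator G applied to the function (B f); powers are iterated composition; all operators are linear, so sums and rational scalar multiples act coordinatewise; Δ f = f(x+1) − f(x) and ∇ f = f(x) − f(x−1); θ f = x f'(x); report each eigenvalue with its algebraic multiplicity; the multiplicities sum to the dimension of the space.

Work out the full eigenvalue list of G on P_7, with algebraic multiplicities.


image of 1: 0
image of x: x + 2
image of x^2: 2x^2 + 4x
image of x^3: 3x^3 + 6x^2 + 2
image of x^4: 4x^4 + 8x^3 + 8x
image of x^5: 5x^5 + 10x^4 + 20x^2 + 2
image of x^6: 6x^6 + 12x^5 + 40x^3 + 12x
image of x^7: 7x^7 + 14x^6 + 70x^4 + 42x^2 + 2
the matrix is upper triangular; its diagonal is (0, 1, 2, 3, 4, 5, 6, 7)
for a triangular matrix the eigenvalues are the diagonal entries, with algebraic multiplicity their repetition count

λ = 0 (multiplicity 1), λ = 1 (multiplicity 1), λ = 2 (multiplicity 1), λ = 3 (multiplicity 1), λ = 4 (multiplicity 1), λ = 5 (multiplicity 1), λ = 6 (multiplicity 1), λ = 7 (multiplicity 1)


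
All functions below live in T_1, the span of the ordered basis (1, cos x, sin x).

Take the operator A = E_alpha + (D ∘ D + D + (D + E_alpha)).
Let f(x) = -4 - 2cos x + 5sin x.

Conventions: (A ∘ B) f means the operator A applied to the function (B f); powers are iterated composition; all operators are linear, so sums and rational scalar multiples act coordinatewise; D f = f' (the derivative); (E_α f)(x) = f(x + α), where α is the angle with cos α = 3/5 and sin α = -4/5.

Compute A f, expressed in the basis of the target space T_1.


E_alpha f = -4 - (26/5)cos x + (7/5)sin x
D f = 5cos x + 2sin x
D D f = 2cos x - 5sin x
D f = 5cos x + 2sin x
D f = 5cos x + 2sin x
E_alpha f = -4 - (26/5)cos x + (7/5)sin x
(D + E_alpha) f = -4 - (1/5)cos x + (17/5)sin x
(D ∘ D + D + (D + E_alpha)) f = -4 + (34/5)cos x + (2/5)sin x
(E_alpha + (D ∘ D + D + (D + E_alpha))) f = -8 + (8/5)cos x + (9/5)sin x

g(x) = -8 + (8/5)cos x + (9/5)sin x


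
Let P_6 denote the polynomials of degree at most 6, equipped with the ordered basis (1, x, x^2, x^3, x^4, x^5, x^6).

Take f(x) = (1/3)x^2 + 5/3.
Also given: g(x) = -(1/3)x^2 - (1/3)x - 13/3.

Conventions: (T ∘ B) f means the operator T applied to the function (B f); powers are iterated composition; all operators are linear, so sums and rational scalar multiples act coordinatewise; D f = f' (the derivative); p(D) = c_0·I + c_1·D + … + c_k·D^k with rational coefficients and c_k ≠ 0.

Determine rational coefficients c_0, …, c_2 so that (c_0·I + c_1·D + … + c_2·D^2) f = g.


p(D) = -I − (1/2)·D − 4·D^2, i.e. c_0 = -1, c_1 = -1/2, c_2 = -4

D^0 f = (1/3)x^2 + 5/3
D^1 f = (2/3)x
D^2 f = 2/3
matching coefficients of g against c_0 f + c_1 Df + … from the top degree down determines the c_i
solution: c_0 = -1, c_1 = -1/2, c_2 = -4


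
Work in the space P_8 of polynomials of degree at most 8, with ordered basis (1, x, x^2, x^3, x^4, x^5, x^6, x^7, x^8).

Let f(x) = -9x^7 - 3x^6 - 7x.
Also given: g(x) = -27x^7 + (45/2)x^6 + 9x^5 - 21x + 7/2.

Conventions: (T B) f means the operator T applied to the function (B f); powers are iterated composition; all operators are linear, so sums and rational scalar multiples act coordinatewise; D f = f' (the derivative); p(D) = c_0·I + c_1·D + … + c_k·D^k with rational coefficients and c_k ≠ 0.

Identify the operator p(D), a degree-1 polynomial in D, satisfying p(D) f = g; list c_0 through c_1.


D^0 f = -9x^7 - 3x^6 - 7x
D^1 f = -63x^6 - 18x^5 - 7
matching coefficients of g against c_0 f + c_1 Df + … from the top degree down determines the c_i
solution: c_0 = 3, c_1 = -1/2

c_0 = 3, c_1 = -1/2


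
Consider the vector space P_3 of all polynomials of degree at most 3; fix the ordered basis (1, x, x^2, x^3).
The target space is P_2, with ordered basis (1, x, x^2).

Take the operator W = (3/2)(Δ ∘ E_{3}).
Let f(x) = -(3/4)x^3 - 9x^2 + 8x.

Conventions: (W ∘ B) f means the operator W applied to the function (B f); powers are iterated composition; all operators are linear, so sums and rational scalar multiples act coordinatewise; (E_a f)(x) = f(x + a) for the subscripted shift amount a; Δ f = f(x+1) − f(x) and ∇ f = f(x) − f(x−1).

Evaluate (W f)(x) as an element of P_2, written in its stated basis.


g(x) = -(27/8)x^2 - (405/8)x - 993/8

E_{3} f = -(3/4)x^3 - (63/4)x^2 - (265/4)x - 309/4
Δ E_{3} f = -(9/4)x^2 - (135/4)x - 331/4
((3/2)(Δ ∘ E_{3})) f = -(27/8)x^2 - (405/8)x - 993/8


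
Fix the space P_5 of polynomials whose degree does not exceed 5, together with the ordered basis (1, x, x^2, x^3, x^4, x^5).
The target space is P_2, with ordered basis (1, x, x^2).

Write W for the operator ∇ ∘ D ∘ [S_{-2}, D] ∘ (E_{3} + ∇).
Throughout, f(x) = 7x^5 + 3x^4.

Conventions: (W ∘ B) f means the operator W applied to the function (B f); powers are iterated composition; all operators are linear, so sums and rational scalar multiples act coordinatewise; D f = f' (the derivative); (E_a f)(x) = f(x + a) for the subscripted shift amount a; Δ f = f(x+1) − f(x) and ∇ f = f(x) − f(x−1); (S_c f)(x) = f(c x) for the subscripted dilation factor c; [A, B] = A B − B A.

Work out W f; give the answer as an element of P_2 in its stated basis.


E_{3} f = 7x^5 + 108x^4 + 666x^3 + 2052x^2 + 3159x + 1944
∇ f = 35x^4 - 58x^3 + 52x^2 - 23x + 4
(E_{3} + ∇) f = 7x^5 + 143x^4 + 608x^3 + 2104x^2 + 3136x + 1948
D (E_{3} + ∇) f = 35x^4 + 572x^3 + 1824x^2 + 4208x + 3136
S_{-2} D (E_{3} + ∇) f = 560x^4 - 4576x^3 + 7296x^2 - 8416x + 3136
S_{-2} (E_{3} + ∇) f = -224x^5 + 2288x^4 - 4864x^3 + 8416x^2 - 6272x + 1948
D S_{-2} (E_{3} + ∇) f = -1120x^4 + 9152x^3 - 14592x^2 + 16832x - 6272
[S_{-2}, D] (E_{3} + ∇) f = 1680x^4 - 13728x^3 + 21888x^2 - 25248x + 9408
D [S_{-2}, D] (E_{3} + ∇) f = 6720x^3 - 41184x^2 + 43776x - 25248
∇ D [S_{-2}, D] (E_{3} + ∇) f = 20160x^2 - 102528x + 91680

the result is g(x) = 20160x^2 - 102528x + 91680


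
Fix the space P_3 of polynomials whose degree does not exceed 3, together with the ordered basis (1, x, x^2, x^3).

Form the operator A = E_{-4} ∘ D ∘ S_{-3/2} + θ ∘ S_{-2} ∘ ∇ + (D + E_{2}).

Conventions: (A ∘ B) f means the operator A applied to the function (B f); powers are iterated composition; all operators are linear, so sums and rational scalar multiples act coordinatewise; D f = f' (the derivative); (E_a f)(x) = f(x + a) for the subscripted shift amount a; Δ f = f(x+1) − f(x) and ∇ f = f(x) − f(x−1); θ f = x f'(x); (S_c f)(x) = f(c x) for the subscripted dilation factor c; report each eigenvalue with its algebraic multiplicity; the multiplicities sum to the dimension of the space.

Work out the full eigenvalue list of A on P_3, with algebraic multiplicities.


image of 1: 1
image of x: x + 3/2
image of x^2: x^2 + (13/2)x - 14
image of x^3: x^3 + (183/8)x^2 + 99x - 154
the matrix is upper triangular; its diagonal is (1, 1, 1, 1)
for a triangular matrix the eigenvalues are the diagonal entries, with algebraic multiplicity their repetition count

λ = 1 (multiplicity 4)


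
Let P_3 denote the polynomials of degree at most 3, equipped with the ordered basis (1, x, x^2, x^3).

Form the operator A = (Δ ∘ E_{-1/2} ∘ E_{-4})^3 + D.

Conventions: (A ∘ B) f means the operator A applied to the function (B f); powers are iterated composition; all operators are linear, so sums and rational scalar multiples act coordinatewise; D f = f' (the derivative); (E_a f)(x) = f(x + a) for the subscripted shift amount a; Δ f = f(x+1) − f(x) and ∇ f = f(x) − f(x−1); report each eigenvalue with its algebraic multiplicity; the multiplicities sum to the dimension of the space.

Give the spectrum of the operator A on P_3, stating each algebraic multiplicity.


image of 1: 0
image of x: 1
image of x^2: 2x
image of x^3: 3x^2 + 6
the matrix is upper triangular; its diagonal is (0, 0, 0, 0)
for a triangular matrix the eigenvalues are the diagonal entries, with algebraic multiplicity their repetition count

λ = 0 (multiplicity 4)


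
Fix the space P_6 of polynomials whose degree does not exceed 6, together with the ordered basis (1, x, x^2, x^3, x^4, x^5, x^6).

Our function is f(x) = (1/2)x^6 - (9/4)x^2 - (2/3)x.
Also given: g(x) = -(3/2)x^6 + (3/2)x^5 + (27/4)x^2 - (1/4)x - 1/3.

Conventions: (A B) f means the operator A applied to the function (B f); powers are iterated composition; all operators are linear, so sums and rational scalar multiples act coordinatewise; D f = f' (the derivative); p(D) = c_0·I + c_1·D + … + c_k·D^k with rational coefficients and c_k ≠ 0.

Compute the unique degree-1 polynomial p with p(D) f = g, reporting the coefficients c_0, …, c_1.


D^0 f = (1/2)x^6 - (9/4)x^2 - (2/3)x
D^1 f = 3x^5 - (9/2)x - 2/3
matching coefficients of g against c_0 f + c_1 Df + … from the top degree down determines the c_i
solution: c_0 = -3, c_1 = 1/2

p(D) = -3·I + (1/2)·D, i.e. c_0 = -3, c_1 = 1/2


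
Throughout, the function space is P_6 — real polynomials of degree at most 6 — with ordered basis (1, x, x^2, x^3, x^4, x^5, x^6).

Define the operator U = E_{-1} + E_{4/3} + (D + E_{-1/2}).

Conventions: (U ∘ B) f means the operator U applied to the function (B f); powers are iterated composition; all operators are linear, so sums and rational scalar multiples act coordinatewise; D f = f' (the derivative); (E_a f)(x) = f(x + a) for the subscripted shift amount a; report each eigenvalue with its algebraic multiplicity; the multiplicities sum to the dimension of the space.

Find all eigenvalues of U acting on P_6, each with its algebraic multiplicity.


image of 1: 3
image of x: 3x + 5/6
image of x^2: 3x^2 + (5/3)x + 109/36
image of x^3: 3x^3 + (5/2)x^2 + (109/12)x + 269/216
image of x^4: 3x^4 + (10/3)x^3 + (109/6)x^2 + (269/54)x + 5473/1296
image of x^5: 3x^5 + (25/6)x^4 + (545/18)x^3 + (1345/108)x^2 + (27365/1296)x + 24749/7776
image of x^6: 3x^6 + 5x^5 + (545/12)x^4 + (1345/54)x^3 + (27365/432)x^2 + (24749/1296)x + 309529/46656
the matrix is upper triangular; its diagonal is (3, 3, 3, 3, 3, 3, 3)
for a triangular matrix the eigenvalues are the diagonal entries, with algebraic multiplicity their repetition count

λ = 3 (multiplicity 7)


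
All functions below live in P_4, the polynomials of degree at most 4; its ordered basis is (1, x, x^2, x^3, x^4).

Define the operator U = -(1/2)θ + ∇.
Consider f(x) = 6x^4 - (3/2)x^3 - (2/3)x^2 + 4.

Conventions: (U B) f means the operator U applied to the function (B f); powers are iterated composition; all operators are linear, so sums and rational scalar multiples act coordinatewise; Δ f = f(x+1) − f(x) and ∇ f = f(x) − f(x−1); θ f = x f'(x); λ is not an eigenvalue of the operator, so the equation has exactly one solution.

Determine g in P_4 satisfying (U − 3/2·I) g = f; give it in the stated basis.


g(x) = -(12/7)x^4 - (25/14)x^3 + (47/21)x^2 + (125/84)x - 45/14

write g with unknown coordinates in the stated basis and equate coefficients in (U − 3/2·I) g = f
solving from the highest basis element down gives g = -(12/7)x^4 - (25/14)x^3 + (47/21)x^2 + (125/84)x - 45/14
check: U g = (24/7)x^4 - (117/28)x^3 + (113/42)x^2 + (125/56)x - 23/28
so U g − 3/2·g = 6x^4 - (3/2)x^3 - (2/3)x^2 + 4 = f ✓
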